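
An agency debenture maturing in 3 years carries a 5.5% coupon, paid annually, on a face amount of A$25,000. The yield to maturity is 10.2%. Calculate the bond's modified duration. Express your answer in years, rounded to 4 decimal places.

2.5733 years

Periodic yield y = 0.102. First find Macaulay duration:
  t   CF        PV=CF/(1+0.102)^t    t·PV
  1     1,375.00     1,247.7314     1,247.7314
  2     1,375.00     1,132.2426     2,264.4853
  3    26,375.00    19,708.2328    59,124.6985
  Σ                 22,088.2069    62,636.9152
P = 22,088.2069; Macaulay duration = 62,636.9152 / 22,088.2069 = 2.83576 years.
Modified duration = D_Mac / (1 + y) = 2.83576 / 1.102 = 2.57329 years.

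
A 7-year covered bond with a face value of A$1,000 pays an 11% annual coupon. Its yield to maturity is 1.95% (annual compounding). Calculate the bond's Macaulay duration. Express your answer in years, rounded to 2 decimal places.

5.62 years

Periodic yield y = 0.0195. Discount each cash flow and weight by its year:
  t   CF        PV=CF/(1+0.0195)^t    t·PV
  1       110.00       107.8960       107.8960
  2       110.00       105.8323       211.6646
  3       110.00       103.8080       311.4241
  4       110.00       101.8225       407.2900
  5       110.00        99.8749       499.3747
  6       110.00        97.9646       587.7878
  7     1,110.00       969.6441     6,787.5088
  Σ                  1,586.8426     8,912.9461
Price P = Σ PV = 1,586.8426.
Macaulay duration = Σ(t·PV) / P = 8,912.9461 / 1,586.8426 = 5.61678 years.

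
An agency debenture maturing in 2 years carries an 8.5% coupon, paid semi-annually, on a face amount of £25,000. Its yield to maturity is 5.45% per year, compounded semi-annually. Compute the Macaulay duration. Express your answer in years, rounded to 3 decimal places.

1.885 years

Periodic yield y = 0.02725. Discount each cash flow and weight by its period:
  t   CF        PV=CF/(1+0.02725)^t    t·PV
  1     1,062.50     1,034.3149     1,034.3149
  2     1,062.50     1,006.8775     2,013.7550
  3     1,062.50       980.1679     2,940.5038
  4    26,062.50    23,405.1524    93,620.6094
  Σ                 26,426.5127    99,609.1832
Price P = Σ PV = 26,426.5127.
Macaulay duration = Σ(t·PV) / P = 99,609.1832 / 26,426.5127 = 3.76929 half-year periods.
In years: 3.76929 / 2 = 1.88464 years.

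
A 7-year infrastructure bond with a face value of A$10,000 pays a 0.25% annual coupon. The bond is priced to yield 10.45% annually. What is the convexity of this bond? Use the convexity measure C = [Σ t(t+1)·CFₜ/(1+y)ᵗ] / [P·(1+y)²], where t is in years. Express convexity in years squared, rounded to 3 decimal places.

45.221

With y = 0.1045:
  t   CF        PV=CF/(1+0.1045)^t    t·PV        t(t+1)·PV
  1        25.00        22.6347        22.6347          45.2694
  2        25.00        20.4931        40.9863         122.9589
  3        25.00        18.5542        55.6627         222.6507
  4        25.00        16.7988        67.1950         335.9751
  5        25.00        15.2094        76.0469         456.2813
  6        25.00        13.7704        82.6222         578.3556
  7    10,025.00     4,999.4743    34,996.3201     279,970.5606
  Σ                  5,106.9348    35,341.4679     281,732.0515
P = 5,106.9348.
Convexity = Σ t(t+1)·PV / [P·(1+y)²] = 281,732.0515 / (5,106.9348 × 1.219920) = 45.22145.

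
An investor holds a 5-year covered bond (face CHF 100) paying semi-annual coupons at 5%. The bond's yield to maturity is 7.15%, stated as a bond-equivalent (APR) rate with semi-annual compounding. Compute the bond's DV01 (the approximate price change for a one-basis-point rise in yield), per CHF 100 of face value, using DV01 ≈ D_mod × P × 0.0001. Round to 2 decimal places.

CHF 0.04

Periodic yield y = 0.03575.
  t   CF        PV=CF/(1+0.03575)^t    t·PV
  1         2.50         2.4137         2.4137
  2         2.50         2.3304         4.6608
  3         2.50         2.2500         6.7499
  4         2.50         2.1723         8.6892
  5         2.50         2.0973        10.4866
  6         2.50         2.0249        12.1496
  7         2.50         1.9550        13.6853
  8         2.50         1.8876        15.1005
  9         2.50         1.8224        16.4017
  10      102.50        72.1397       721.3972
  Σ                     91.0934       811.7344
P = 91.0934; D_Mac = 8.91102 half-year periods = 4.45551 yrs; D_mod = 4.30172 yrs.
DV01 ≈ 4.30172 × 91.0934 × 0.0001 = 0.039186.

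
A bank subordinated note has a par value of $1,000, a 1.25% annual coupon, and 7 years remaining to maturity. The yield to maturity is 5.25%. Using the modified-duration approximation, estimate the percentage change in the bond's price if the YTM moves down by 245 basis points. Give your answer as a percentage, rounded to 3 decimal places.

Periodic yield y = 0.0525. Modified duration first:
  t   CF        PV=CF/(1+0.0525)^t    t·PV
  1        12.50        11.8765        11.8765
  2        12.50        11.2841        22.5681
  3        12.50        10.7212        32.1636
  4        12.50        10.1864        40.7457
  5        12.50         9.6783        48.3915
  6        12.50         9.1955        55.1733
  7     1,012.50       707.6855     4,953.7985
  Σ                    770.6275     5,164.7173
P = 770.6275; D_Mac = 6.70196 yrs; D_mod = 6.70196/(1+0.0525) = 6.36766 yrs.
ΔP/P ≈ -D_mod · Δy = -6.36766 × (-0.0245) = +0.156008 = +15.6008%.

+15.601%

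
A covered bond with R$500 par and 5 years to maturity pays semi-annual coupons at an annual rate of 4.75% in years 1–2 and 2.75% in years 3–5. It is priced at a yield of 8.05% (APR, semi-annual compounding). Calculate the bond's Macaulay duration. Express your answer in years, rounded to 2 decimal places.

Periodic yield y = 0.04025. Discount each cash flow and weight by its period:
  t   CF        PV=CF/(1+0.04025)^t    t·PV
  1       11.875        11.4155        11.4155
  2       11.875        10.9738        21.9477
  3       11.875        10.5492        31.6477
  4       11.875        10.1410        40.5642
  5        6.875         5.6440        28.2198
  6        6.875         5.4256        32.5535
  7        6.875         5.2157        36.5096
  8        6.875         5.0138        40.1108
  9        6.875         4.8198        43.3786
  10     506.875       341.6045     3,416.0453
  Σ                    410.8030     3,702.3926
Price P = Σ PV = 410.8030.
Macaulay duration = Σ(t·PV) / P = 3,702.3926 / 410.8030 = 9.01257 half-year periods.
In years: 9.01257 / 2 = 4.50629 years.

4.51 years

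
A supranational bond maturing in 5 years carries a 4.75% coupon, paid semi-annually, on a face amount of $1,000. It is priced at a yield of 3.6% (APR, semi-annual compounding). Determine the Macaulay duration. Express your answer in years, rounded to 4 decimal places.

4.5239 years

Periodic yield y = 0.018. Discount each cash flow and weight by its period:
  t   CF        PV=CF/(1+0.018)^t    t·PV
  1        23.75        23.3301        23.3301
  2        23.75        22.9175        45.8351
  3        23.75        22.5123        67.5370
  4        23.75        22.1143        88.4571
  5        23.75        21.7232       108.6162
  6        23.75        21.3391       128.0348
  7        23.75        20.9618       146.7328
  8        23.75        20.5912       164.7295
  9        23.75        20.2271       182.0439
  10    1,023.75       856.4778     8,564.7785
  Σ                  1,052.1945     9,520.0949
Price P = Σ PV = 1,052.1945.
Macaulay duration = Σ(t·PV) / P = 9,520.0949 / 1,052.1945 = 9.04785 half-year periods.
In years: 9.04785 / 2 = 4.52392 years.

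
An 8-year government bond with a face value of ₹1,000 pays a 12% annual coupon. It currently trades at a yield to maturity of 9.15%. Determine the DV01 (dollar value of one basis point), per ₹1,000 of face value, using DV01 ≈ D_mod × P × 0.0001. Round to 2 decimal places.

Periodic yield y = 0.0915.
  t   CF        PV=CF/(1+0.0915)^t    t·PV
  1       120.00       109.9404       109.9404
  2       120.00       100.7242       201.4484
  3       120.00        92.2805       276.8416
  4       120.00        84.5447       338.1787
  5       120.00        77.4573       387.2867
  6       120.00        70.9641       425.7847
  7       120.00        65.0152       455.1066
  8     1,120.00       555.9402     4,447.5218
  Σ                  1,156.8667     6,642.1089
P = 1,156.8667; D_Mac = 5.74146 yrs; D_mod = 5.26016 yrs.
DV01 ≈ 5.26016 × 1,156.8667 × 0.0001 = 0.608530.

₹0.61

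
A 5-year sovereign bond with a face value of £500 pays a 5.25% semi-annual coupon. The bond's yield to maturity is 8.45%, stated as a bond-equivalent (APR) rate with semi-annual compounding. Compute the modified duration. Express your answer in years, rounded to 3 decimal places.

4.236 years

Periodic yield y = 0.04225. First find Macaulay duration:
  t   CF        PV=CF/(1+0.04225)^t    t·PV
  1       13.125        12.5929        12.5929
  2       13.125        12.0825        24.1649
  3       13.125        11.5927        34.7780
  4       13.125        11.1227        44.4910
  5       13.125        10.6719        53.3593
  6       13.125        10.2392        61.4355
  7       13.125         9.8242        68.7692
  8       13.125         9.4259        75.4074
  9       13.125         9.0438        81.3944
  10     513.125       339.2377     3,392.3772
  Σ                    435.8336     3,848.7698
P = 435.8336; Macaulay duration = 3,848.7698 / 435.8336 = 8.83082 half-year periods = 4.41541 years.
Modified duration = D_Mac / (1 + y) = 4.41541 / 1.04225 = 4.23642 years.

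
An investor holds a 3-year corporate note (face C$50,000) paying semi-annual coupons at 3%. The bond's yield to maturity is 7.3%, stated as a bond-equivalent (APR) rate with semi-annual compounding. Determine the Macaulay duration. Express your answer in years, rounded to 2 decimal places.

Periodic yield y = 0.0365. Discount each cash flow and weight by its period:
  t   CF        PV=CF/(1+0.0365)^t    t·PV
  1       750.00       723.5890       723.5890
  2       750.00       698.1081     1,396.2161
  3       750.00       673.5244     2,020.5732
  4       750.00       649.8065     2,599.2259
  5       750.00       626.9238     3,134.6188
  6    50,750.00    40,927.9703   245,567.8220
  Σ                 44,299.9221   255,442.0451
Price P = Σ PV = 44,299.9221.
Macaulay duration = Σ(t·PV) / P = 255,442.0451 / 44,299.9221 = 5.76620 half-year periods.
In years: 5.76620 / 2 = 2.88310 years.

2.88 years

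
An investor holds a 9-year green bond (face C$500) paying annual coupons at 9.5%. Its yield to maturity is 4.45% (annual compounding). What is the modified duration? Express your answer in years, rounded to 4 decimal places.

6.5387 years

Periodic yield y = 0.0445. First find Macaulay duration:
  t   CF        PV=CF/(1+0.0445)^t    t·PV
  1        47.50        45.4763        45.4763
  2        47.50        43.5388        87.0777
  3        47.50        41.6839       125.0517
  4        47.50        39.9080       159.6320
  5        47.50        38.2077       191.0387
  6        47.50        36.5799       219.4796
  7        47.50        35.0215       245.1504
  8        47.50        33.5294       268.2354
  9       547.50       370.0055     3,330.0491
  Σ                    683.9510     4,671.1907
P = 683.9510; Macaulay duration = 4,671.1907 / 683.9510 = 6.82972 years.
Modified duration = D_Mac / (1 + y) = 6.82972 / 1.0445 = 6.53874 years.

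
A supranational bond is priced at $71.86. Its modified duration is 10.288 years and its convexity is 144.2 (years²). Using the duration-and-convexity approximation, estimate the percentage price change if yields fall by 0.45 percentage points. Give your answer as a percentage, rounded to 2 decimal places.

+4.78%

Duration effect: -D_mod·Δy = -10.288 × (-0.0045) = +0.046296
Convexity effect: ½·C·(Δy)² = 0.5 × 144.2 × (-0.0045)² = +0.001460025
ΔP/P ≈ +0.046296 + 0.001460025 = +0.047756025
= +4.7756025%.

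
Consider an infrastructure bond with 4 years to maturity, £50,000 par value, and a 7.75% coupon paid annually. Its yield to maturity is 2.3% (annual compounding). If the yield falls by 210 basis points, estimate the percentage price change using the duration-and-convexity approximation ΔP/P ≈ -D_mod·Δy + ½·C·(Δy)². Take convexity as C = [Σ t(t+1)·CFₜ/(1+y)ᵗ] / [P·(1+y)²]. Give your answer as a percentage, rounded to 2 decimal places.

With y = 0.023:
  t   CF        PV=CF/(1+0.023)^t    t·PV        t(t+1)·PV
  1     3,875.00     3,787.8788     3,787.8788       7,575.7576
  2     3,875.00     3,702.7163     7,405.4326      22,216.2979
  3     3,875.00     3,619.4685    10,858.4056      43,433.6224
  4    53,875.00    49,190.8977   196,763.5909     983,817.9543
  Σ                 60,300.9613   218,815.3079   1,057,043.6321
P = 60,300.9613; D_Mac = 3.62872 yrs; D_mod = 3.54714 yrs; C = 16.75010.
Duration effect: -3.54714 × (-0.021) = +0.074490
Convexity effect: 0.5 × 16.75010 × (-0.021)² = +0.0036934
ΔP/P ≈ +0.074490 + 0.0036934 = +0.078183 = +7.8183%.

+7.82%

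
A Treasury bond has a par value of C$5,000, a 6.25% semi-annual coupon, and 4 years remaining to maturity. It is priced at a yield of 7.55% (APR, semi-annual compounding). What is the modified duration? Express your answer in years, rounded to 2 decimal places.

3.46 years

Periodic yield y = 0.03775. First find Macaulay duration:
  t   CF        PV=CF/(1+0.03775)^t    t·PV
  1       156.25       150.5661       150.5661
  2       156.25       145.0890       290.1780
  3       156.25       139.8111       419.4334
  4       156.25       134.7253       538.9011
  5       156.25       129.8244       649.1220
  6       156.25       125.1018       750.6108
  7       156.25       120.5510       843.8570
  8     5,156.25     3,833.4697    30,667.7572
  Σ                  4,779.1384    34,310.4257
P = 4,779.1384; Macaulay duration = 34,310.4257 / 4,779.1384 = 7.17921 half-year periods = 3.58960 years.
Modified duration = D_Mac / (1 + y) = 3.58960 / 1.03775 = 3.45903 years.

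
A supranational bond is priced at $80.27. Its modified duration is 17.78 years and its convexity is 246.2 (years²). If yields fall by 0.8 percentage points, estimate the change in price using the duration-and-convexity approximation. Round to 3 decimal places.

Duration effect: -D_mod·Δy = -17.78 × (-0.008) = +0.142240
Convexity effect: ½·C·(Δy)² = 0.5 × 246.2 × (-0.008)² = +0.0078784
ΔP/P ≈ +0.142240 + 0.0078784 = +0.1501184
ΔP ≈ 80.27 × (+0.1501184) = +12.050003968.

+$12.050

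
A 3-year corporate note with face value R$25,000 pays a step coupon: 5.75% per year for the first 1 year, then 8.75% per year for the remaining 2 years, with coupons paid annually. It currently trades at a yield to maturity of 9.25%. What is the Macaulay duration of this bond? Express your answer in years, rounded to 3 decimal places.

2.814 years

Periodic yield y = 0.0925. Discount each cash flow and weight by its year:
  t   CF        PV=CF/(1+0.0925)^t    t·PV
  1     1,437.50     1,315.7895     1,315.7895
  2     2,187.50     1,832.7582     3,665.5164
  3    27,187.50    20,849.9461    62,549.8384
  Σ                 23,998.4938    67,531.1443
Price P = Σ PV = 23,998.4938.
Macaulay duration = Σ(t·PV) / P = 67,531.1443 / 23,998.4938 = 2.81397 years.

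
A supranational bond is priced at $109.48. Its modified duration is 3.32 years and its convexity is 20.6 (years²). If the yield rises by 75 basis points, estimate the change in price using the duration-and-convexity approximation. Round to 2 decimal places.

-$2.66

Duration effect: -D_mod·Δy = -3.32 × (+0.0075) = -0.024900
Convexity effect: ½·C·(Δy)² = 0.5 × 20.6 × (0.0075)² = +0.000579375
ΔP/P ≈ -0.024900 + 0.000579375 = -0.024320625
ΔP ≈ 109.48 × (-0.024320625) = -2.662622025.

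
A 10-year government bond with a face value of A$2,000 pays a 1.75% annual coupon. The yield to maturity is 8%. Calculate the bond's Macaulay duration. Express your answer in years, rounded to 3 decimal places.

8.963 years

Periodic yield y = 0.08. Discount each cash flow and weight by its year:
  t   CF        PV=CF/(1+0.08)^t    t·PV
  1        35.00        32.4074        32.4074
  2        35.00        30.0069        60.0137
  3        35.00        27.7841        83.3524
  4        35.00        25.7260       102.9042
  5        35.00        23.8204       119.1021
  6        35.00        22.0559       132.3356
  7        35.00        20.4222       142.9551
  8        35.00        18.9094       151.2753
  9        35.00        17.5087       157.5784
  10    2,035.00       942.5987     9,425.9875
  Σ                  1,161.2398    10,407.9117
Price P = Σ PV = 1,161.2398.
Macaulay duration = Σ(t·PV) / P = 10,407.9117 / 1,161.2398 = 8.96276 years.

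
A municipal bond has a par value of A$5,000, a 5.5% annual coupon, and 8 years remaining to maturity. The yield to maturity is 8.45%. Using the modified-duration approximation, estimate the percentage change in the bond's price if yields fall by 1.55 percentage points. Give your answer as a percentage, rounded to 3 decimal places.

+9.343%

Periodic yield y = 0.0845. Modified duration first:
  t   CF        PV=CF/(1+0.0845)^t    t·PV
  1       275.00       253.5731       253.5731
  2       275.00       233.8157       467.6313
  3       275.00       215.5977       646.7930
  4       275.00       198.7991       795.1965
  5       275.00       183.3095       916.5474
  6       275.00       169.0267     1,014.1603
  7       275.00       155.8568     1,090.9977
  8     5,275.00     2,756.6778    22,053.4226
  Σ                  4,166.6563    27,238.3218
P = 4,166.6563; D_Mac = 6.53721 yrs; D_mod = 6.53721/(1+0.0845) = 6.02786 yrs.
ΔP/P ≈ -D_mod · Δy = -6.02786 × (-0.0155) = +0.093432 = +9.3432%.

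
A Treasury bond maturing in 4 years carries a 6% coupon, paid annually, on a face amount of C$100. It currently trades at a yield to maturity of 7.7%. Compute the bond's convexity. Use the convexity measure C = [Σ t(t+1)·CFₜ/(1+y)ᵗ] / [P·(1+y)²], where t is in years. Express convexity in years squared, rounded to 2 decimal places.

15.31

With y = 0.077:
  t   CF        PV=CF/(1+0.077)^t    t·PV        t(t+1)·PV
  1         6.00         5.5710         5.5710          11.1421
  2         6.00         5.1727        10.3455          31.0364
  3         6.00         4.8029        14.4087          57.6349
  4       106.00        78.7849       315.1396       1,575.6982
  Σ                     94.3316       345.4649       1,675.5116
P = 94.3316.
Convexity = Σ t(t+1)·PV / [P·(1+y)²] = 1,675.5116 / (94.3316 × 1.159929) = 15.31295.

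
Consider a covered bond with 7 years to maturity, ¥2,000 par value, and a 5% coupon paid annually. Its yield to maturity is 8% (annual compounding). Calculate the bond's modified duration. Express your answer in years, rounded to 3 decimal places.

5.537 years

Periodic yield y = 0.08. First find Macaulay duration:
  t   CF        PV=CF/(1+0.08)^t    t·PV
  1       100.00        92.5926        92.5926
  2       100.00        85.7339       171.4678
  3       100.00        79.3832       238.1497
  4       100.00        73.5030       294.0119
  5       100.00        68.0583       340.2916
  6       100.00        63.0170       378.1018
  7     2,100.00     1,225.3298     8,577.3088
  Σ                  1,687.6178    10,091.9242
P = 1,687.6178; Macaulay duration = 10,091.9242 / 1,687.6178 = 5.97998 years.
Modified duration = D_Mac / (1 + y) = 5.97998 / 1.08 = 5.53702 years.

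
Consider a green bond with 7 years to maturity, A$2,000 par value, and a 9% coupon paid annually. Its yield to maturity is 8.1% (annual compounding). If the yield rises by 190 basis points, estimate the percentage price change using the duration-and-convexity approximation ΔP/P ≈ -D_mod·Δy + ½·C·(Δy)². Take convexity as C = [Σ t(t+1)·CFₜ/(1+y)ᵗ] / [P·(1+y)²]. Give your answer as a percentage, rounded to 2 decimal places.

With y = 0.081:
  t   CF        PV=CF/(1+0.081)^t    t·PV        t(t+1)·PV
  1       180.00       166.5125       166.5125         333.0250
  2       180.00       154.0356       308.0712         924.2136
  3       180.00       142.4936       427.4809       1,709.9235
  4       180.00       131.8165       527.2659       2,636.3297
  5       180.00       121.9394       609.6970       3,658.1818
  6       180.00       112.8024       676.8144       4,737.7008
  7     2,180.00     1,263.7950     8,846.5651      70,772.5205
  Σ                  2,093.3950    11,562.4069      84,771.8949
P = 2,093.3950; D_Mac = 5.52328 yrs; D_mod = 5.10942 yrs; C = 34.65368.
Duration effect: -5.10942 × (+0.019) = -0.097079
Convexity effect: 0.5 × 34.65368 × (0.019)² = +0.0062550
ΔP/P ≈ -0.097079 + 0.0062550 = -0.090824 = -9.0824%.

-9.08%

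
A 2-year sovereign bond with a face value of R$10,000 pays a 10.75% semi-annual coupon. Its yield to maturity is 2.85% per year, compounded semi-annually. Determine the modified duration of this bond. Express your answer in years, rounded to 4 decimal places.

Periodic yield y = 0.01425. First find Macaulay duration:
  t   CF        PV=CF/(1+0.01425)^t    t·PV
  1       537.50       529.9482       529.9482
  2       537.50       522.5026     1,045.0052
  3       537.50       515.1615     1,545.4846
  4    10,537.50     9,957.6652    39,830.6610
  Σ                 11,525.2776    42,951.0989
P = 11,525.2776; Macaulay duration = 42,951.0989 / 11,525.2776 = 3.72669 half-year periods = 1.86334 years.
Modified duration = D_Mac / (1 + y) = 1.86334 / 1.01425 = 1.83716 years.

1.8372 years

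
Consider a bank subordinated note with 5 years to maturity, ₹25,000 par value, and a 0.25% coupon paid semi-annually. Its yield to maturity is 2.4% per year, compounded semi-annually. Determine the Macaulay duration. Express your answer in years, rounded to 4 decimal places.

Periodic yield y = 0.012. Discount each cash flow and weight by its period:
  t   CF        PV=CF/(1+0.012)^t    t·PV
  1        31.25        30.8794        30.8794
  2        31.25        30.5133        61.0266
  3        31.25        30.1515        90.4544
  4        31.25        29.7939       119.1758
  5        31.25        29.4407       147.2033
  6        31.25        29.0916       174.5493
  7        31.25        28.7466       201.2262
  8        31.25        28.4057       227.2458
  9        31.25        28.0689       252.6201
  10   25,031.25    22,216.5906   222,165.9063
  Σ                 22,481.6822   223,470.2873
Price P = Σ PV = 22,481.6822.
Macaulay duration = Σ(t·PV) / P = 223,470.2873 / 22,481.6822 = 9.94011 half-year periods.
In years: 9.94011 / 2 = 4.97005 years.

4.9701 years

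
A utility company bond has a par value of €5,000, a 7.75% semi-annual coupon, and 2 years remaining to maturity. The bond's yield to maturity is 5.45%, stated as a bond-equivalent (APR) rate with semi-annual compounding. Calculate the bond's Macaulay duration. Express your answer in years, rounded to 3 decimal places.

Periodic yield y = 0.02725. Discount each cash flow and weight by its period:
  t   CF        PV=CF/(1+0.02725)^t    t·PV
  1       193.75       188.6104       188.6104
  2       193.75       183.6071       367.2141
  3       193.75       178.7365       536.2095
  4     5,193.75     4,664.1922    18,656.7689
  Σ                  5,215.1462    19,748.8030
Price P = Σ PV = 5,215.1462.
Macaulay duration = Σ(t·PV) / P = 19,748.8030 / 5,215.1462 = 3.78682 half-year periods.
In years: 3.78682 / 2 = 1.89341 years.

1.893 years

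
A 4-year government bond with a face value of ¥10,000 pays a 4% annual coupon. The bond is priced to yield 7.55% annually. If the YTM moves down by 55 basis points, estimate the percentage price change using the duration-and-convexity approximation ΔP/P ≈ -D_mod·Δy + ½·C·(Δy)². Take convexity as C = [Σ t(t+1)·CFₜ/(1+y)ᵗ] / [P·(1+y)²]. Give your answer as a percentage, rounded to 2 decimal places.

+1.95%

With y = 0.0755:
  t   CF        PV=CF/(1+0.0755)^t    t·PV        t(t+1)·PV
  1       400.00       371.9200       371.9200         743.8401
  2       400.00       345.8113       691.6226       2,074.8677
  3       400.00       321.5354       964.6061       3,858.4244
  4    10,400.00     7,773.0539    31,092.2157     155,461.0784
  Σ                  8,812.3206    33,120.3644     162,138.2106
P = 8,812.3206; D_Mac = 3.75842 yrs; D_mod = 3.49458 yrs; C = 15.90649.
Duration effect: -3.49458 × (-0.0055) = +0.019220
Convexity effect: 0.5 × 15.90649 × (-0.0055)² = +0.0002406
ΔP/P ≈ +0.019220 + 0.0002406 = +0.019461 = +1.9461%.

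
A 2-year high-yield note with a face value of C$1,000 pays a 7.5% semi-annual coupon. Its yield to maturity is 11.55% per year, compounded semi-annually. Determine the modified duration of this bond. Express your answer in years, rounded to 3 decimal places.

1.787 years

Periodic yield y = 0.05775. First find Macaulay duration:
  t   CF        PV=CF/(1+0.05775)^t    t·PV
  1        37.50        35.4526        35.4526
  2        37.50        33.5170        67.0340
  3        37.50        31.6871        95.0612
  4     1,037.50       828.8119     3,315.2475
  Σ                    929.4686     3,512.7954
P = 929.4686; Macaulay duration = 3,512.7954 / 929.4686 = 3.77936 half-year periods = 1.88968 years.
Modified duration = D_Mac / (1 + y) = 1.88968 / 1.05775 = 1.78651 years.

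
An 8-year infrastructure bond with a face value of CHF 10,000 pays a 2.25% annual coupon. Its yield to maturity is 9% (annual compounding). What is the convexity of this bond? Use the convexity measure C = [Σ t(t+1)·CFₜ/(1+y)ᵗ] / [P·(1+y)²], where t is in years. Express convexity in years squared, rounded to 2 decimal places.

52.83

With y = 0.09:
  t   CF        PV=CF/(1+0.09)^t    t·PV        t(t+1)·PV
  1       225.00       206.4220       206.4220         412.8440
  2       225.00       189.3780       378.7560       1,136.2680
  3       225.00       173.7413       521.2238       2,084.8954
  4       225.00       159.3957       637.5827       3,187.9134
  5       225.00       146.2346       731.1728       4,387.0369
  6       225.00       134.1601       804.9609       5,634.7262
  7       225.00       123.0827       861.5789       6,892.6315
  8    10,225.00     5,131.5827    41,052.6617     369,473.9551
  Σ                  6,263.9971    45,194.3589     393,210.2706
P = 6,263.9971.
Convexity = Σ t(t+1)·PV / [P·(1+y)²] = 393,210.2706 / (6,263.9971 × 1.188100) = 52.83483.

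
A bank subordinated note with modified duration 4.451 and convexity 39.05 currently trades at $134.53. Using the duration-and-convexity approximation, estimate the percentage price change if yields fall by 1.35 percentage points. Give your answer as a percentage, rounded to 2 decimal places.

Duration effect: -D_mod·Δy = -4.451 × (-0.0135) = +0.0600885
Convexity effect: ½·C·(Δy)² = 0.5 × 39.05 × (-0.0135)² = +0.00355843125
ΔP/P ≈ +0.0600885 + 0.00355843125 = +0.06364693125
= +6.364693125%.

+6.36%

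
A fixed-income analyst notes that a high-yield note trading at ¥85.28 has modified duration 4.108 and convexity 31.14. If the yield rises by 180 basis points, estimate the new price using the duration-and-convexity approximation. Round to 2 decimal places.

Duration effect: -D_mod·Δy = -4.108 × (+0.018) = -0.073944
Convexity effect: ½·C·(Δy)² = 0.5 × 31.14 × (0.018)² = +0.00504468
ΔP/P ≈ -0.073944 + 0.00504468 = -0.06889932
New price ≈ 85.28 × (1 - 0.06889932) = 79.4042659904.

¥79.40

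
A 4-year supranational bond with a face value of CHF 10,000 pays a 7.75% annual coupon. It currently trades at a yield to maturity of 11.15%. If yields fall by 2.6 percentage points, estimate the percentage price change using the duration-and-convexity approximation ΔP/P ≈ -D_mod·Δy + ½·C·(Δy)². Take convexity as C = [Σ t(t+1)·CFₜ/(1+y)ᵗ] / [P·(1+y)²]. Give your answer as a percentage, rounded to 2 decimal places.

+8.80%

With y = 0.1115:
  t   CF        PV=CF/(1+0.1115)^t    t·PV        t(t+1)·PV
  1       775.00       697.2560       697.2560       1,394.5119
  2       775.00       627.3108     1,254.6216       3,763.8648
  3       775.00       564.3822     1,693.1466       6,772.5863
  4    10,775.00     7,059.5889    28,238.3555     141,191.7777
  Σ                  8,948.5378    31,883.3797     153,122.7408
P = 8,948.5378; D_Mac = 3.56297 yrs; D_mod = 3.20555 yrs; C = 13.85060.
Duration effect: -3.20555 × (-0.026) = +0.083344
Convexity effect: 0.5 × 13.85060 × (-0.026)² = +0.0046815
ΔP/P ≈ +0.083344 + 0.0046815 = +0.088026 = +8.8026%.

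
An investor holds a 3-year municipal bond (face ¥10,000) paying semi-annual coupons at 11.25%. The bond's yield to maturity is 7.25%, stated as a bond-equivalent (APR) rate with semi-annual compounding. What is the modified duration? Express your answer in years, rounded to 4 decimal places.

Periodic yield y = 0.03625. First find Macaulay duration:
  t   CF        PV=CF/(1+0.03625)^t    t·PV
  1       562.50       542.8227       542.8227
  2       562.50       523.8337     1,047.6674
  3       562.50       505.5090     1,516.5270
  4       562.50       487.8253     1,951.3013
  5       562.50       470.7603     2,353.8014
  6    10,562.50     8,530.5977    51,183.5861
  Σ                 11,061.3487    58,595.7060
P = 11,061.3487; Macaulay duration = 58,595.7060 / 11,061.3487 = 5.29734 half-year periods = 2.64867 years.
Modified duration = D_Mac / (1 + y) = 2.64867 / 1.03625 = 2.55601 years.

2.5560 years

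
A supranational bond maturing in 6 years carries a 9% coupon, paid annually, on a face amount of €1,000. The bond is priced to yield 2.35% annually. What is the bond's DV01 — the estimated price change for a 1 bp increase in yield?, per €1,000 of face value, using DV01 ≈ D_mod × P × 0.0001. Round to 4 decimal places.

€0.6770

Periodic yield y = 0.0235.
  t   CF        PV=CF/(1+0.0235)^t    t·PV
  1        90.00        87.9336        87.9336
  2        90.00        85.9146       171.8291
  3        90.00        83.9419       251.8258
  4        90.00        82.0146       328.0584
  5        90.00        80.1315       400.6575
  6     1,090.00       948.1988     5,689.1930
  Σ                  1,368.1350     6,929.4974
P = 1,368.1350; D_Mac = 5.06492 yrs; D_mod = 4.94863 yrs.
DV01 ≈ 4.94863 × 1,368.1350 × 0.0001 = 0.677039.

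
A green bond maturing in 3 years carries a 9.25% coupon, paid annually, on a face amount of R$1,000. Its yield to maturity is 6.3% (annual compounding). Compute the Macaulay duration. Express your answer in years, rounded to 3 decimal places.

2.763 years

Periodic yield y = 0.063. Discount each cash flow and weight by its year:
  t   CF        PV=CF/(1+0.063)^t    t·PV
  1        92.50        87.0179        87.0179
  2        92.50        81.8607       163.7213
  3     1,092.50       909.5397     2,728.6190
  Σ                  1,078.4182     2,979.3582
Price P = Σ PV = 1,078.4182.
Macaulay duration = Σ(t·PV) / P = 2,979.3582 / 1,078.4182 = 2.76271 years.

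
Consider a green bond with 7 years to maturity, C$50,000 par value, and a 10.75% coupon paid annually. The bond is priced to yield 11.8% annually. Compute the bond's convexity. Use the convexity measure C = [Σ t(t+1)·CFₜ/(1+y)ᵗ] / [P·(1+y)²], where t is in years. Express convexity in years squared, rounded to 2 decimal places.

29.90

With y = 0.118:
  t   CF        PV=CF/(1+0.118)^t    t·PV        t(t+1)·PV
  1     5,375.00     4,807.6923     4,807.6923       9,615.3846
  2     5,375.00     4,300.2615     8,600.5229      25,801.5687
  3     5,375.00     3,846.3877    11,539.1631      46,156.6525
  4     5,375.00     3,440.4183    13,761.6734      68,808.3668
  5     5,375.00     3,077.2973    15,386.4863      92,318.9179
  6     5,375.00     2,752.5020    16,515.0122     115,605.0851
  7    55,375.00    25,364.1968   177,549.3777   1,420,395.0214
  Σ                 47,588.7559   248,159.9279   1,778,700.9971
P = 47,588.7559.
Convexity = Σ t(t+1)·PV / [P·(1+y)²] = 1,778,700.9971 / (47,588.7559 × 1.249924) = 29.90302.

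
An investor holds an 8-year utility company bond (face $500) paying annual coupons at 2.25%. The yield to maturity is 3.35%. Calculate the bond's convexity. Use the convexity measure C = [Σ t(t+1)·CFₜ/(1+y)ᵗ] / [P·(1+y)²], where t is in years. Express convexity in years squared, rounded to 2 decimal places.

60.51

With y = 0.0335:
  t   CF        PV=CF/(1+0.0335)^t    t·PV        t(t+1)·PV
  1        11.25        10.8853        10.8853          21.7707
  2        11.25        10.5325        21.0650          63.1950
  3        11.25        10.1911        30.5733         122.2932
  4        11.25         9.8608        39.4431         197.2153
  5        11.25         9.5411        47.7057         286.2341
  6        11.25         9.2319        55.3912         387.7385
  7        11.25         8.9326        62.5284         500.2271
  8       511.25       392.7801     3,142.2408      28,280.1670
  Σ                    461.9554     3,409.8328      29,858.8409
P = 461.9554.
Convexity = Σ t(t+1)·PV / [P·(1+y)²] = 29,858.8409 / (461.9554 × 1.068122) = 60.51345.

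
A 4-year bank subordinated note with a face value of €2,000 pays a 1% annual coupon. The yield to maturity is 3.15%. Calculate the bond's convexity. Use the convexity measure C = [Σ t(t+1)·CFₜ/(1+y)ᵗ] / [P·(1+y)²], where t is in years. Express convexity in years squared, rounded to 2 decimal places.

With y = 0.0315:
  t   CF        PV=CF/(1+0.0315)^t    t·PV        t(t+1)·PV
  1        20.00        19.3892        19.3892          38.7785
  2        20.00        18.7971        37.5943         112.7828
  3        20.00        18.2231        54.6693         218.6772
  4     2,020.00     1,784.3270     7,137.3079      35,686.5394
  Σ                  1,840.7364     7,248.9607      36,056.7779
P = 1,840.7364.
Convexity = Σ t(t+1)·PV / [P·(1+y)²] = 36,056.7779 / (1,840.7364 × 1.063992) = 18.41013.

18.41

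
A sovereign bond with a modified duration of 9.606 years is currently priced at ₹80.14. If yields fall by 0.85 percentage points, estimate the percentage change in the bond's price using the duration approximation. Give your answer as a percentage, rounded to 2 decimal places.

+8.17%

Duration approximation: ΔP/P ≈ -D_mod · Δy = -9.606 × (-0.0085) = +0.081651.
As a percentage: +8.1651%.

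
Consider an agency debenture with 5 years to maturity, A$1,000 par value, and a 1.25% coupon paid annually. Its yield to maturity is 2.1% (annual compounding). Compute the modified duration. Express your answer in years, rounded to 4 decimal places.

4.7748 years

Periodic yield y = 0.021. First find Macaulay duration:
  t   CF        PV=CF/(1+0.021)^t    t·PV
  1        12.50        12.2429        12.2429
  2        12.50        11.9911        23.9822
  3        12.50        11.7445        35.2334
  4        12.50        11.5029        46.0116
  5     1,012.50       912.5703     4,562.8514
  Σ                    960.0516     4,680.3214
P = 960.0516; Macaulay duration = 4,680.3214 / 960.0516 = 4.87507 years.
Modified duration = D_Mac / (1 + y) = 4.87507 / 1.021 = 4.77480 years.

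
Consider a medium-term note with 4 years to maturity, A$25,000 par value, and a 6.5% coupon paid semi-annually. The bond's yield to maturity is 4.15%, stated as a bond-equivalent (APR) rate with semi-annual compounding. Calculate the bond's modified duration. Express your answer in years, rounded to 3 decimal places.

Periodic yield y = 0.02075. First find Macaulay duration:
  t   CF        PV=CF/(1+0.02075)^t    t·PV
  1       812.50       795.9833       795.9833
  2       812.50       779.8024     1,559.6049
  3       812.50       763.9505     2,291.8514
  4       812.50       748.4207     2,993.6830
  5       812.50       733.2067     3,666.0335
  6       812.50       718.3019     4,309.8116
  7       812.50       703.7002     4,925.9011
  8    25,812.50    21,901.5555   175,212.4439
  Σ                 27,144.9213   195,755.3128
P = 27,144.9213; Macaulay duration = 195,755.3128 / 27,144.9213 = 7.21149 half-year periods = 3.60574 years.
Modified duration = D_Mac / (1 + y) = 3.60574 / 1.02075 = 3.53245 years.

3.532 years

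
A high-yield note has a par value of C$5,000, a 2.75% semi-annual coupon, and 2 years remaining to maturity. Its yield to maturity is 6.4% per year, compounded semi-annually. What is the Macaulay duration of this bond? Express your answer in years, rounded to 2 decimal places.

1.96 years

Periodic yield y = 0.032. Discount each cash flow and weight by its period:
  t   CF        PV=CF/(1+0.032)^t    t·PV
  1        68.75        66.6182        66.6182
  2        68.75        64.5525       129.1051
  3        68.75        62.5509       187.6527
  4     5,068.75     4,468.7091    17,874.8363
  Σ                  4,662.4307    18,258.2123
Price P = Σ PV = 4,662.4307.
Macaulay duration = Σ(t·PV) / P = 18,258.2123 / 4,662.4307 = 3.91603 half-year periods.
In years: 3.91603 / 2 = 1.95801 years.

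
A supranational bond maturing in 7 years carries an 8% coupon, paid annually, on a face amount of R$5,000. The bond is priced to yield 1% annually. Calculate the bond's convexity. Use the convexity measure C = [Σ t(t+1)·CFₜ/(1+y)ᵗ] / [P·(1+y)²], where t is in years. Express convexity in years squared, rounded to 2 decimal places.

With y = 0.01:
  t   CF        PV=CF/(1+0.01)^t    t·PV        t(t+1)·PV
  1       400.00       396.0396       396.0396         792.0792
  2       400.00       392.1184       784.2368       2,352.7105
  3       400.00       388.2361     1,164.7082       4,658.8327
  4       400.00       384.3921     1,537.5686       7,687.8428
  5       400.00       380.5863     1,902.9314      11,417.5883
  6       400.00       376.8181     2,260.9086      15,826.3600
  7     5,400.00     5,036.6775    35,256.7425     282,053.9397
  Σ                  7,354.8681    43,303.1356     324,789.3531
P = 7,354.8681.
Convexity = Σ t(t+1)·PV / [P·(1+y)²] = 324,789.3531 / (7,354.8681 × 1.020100) = 43.28966.

43.29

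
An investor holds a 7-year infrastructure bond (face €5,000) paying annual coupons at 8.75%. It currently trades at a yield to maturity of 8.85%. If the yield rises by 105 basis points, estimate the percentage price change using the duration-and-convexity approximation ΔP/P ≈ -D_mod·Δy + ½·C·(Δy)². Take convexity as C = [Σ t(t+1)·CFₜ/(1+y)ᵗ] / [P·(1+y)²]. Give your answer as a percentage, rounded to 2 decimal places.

With y = 0.0885:
  t   CF        PV=CF/(1+0.0885)^t    t·PV        t(t+1)·PV
  1       437.50       401.9293       401.9293         803.8585
  2       437.50       369.2506       738.5012       2,215.5035
  3       437.50       339.2288     1,017.6865       4,070.7460
  4       437.50       311.6480     1,246.5919       6,232.9597
  5       437.50       286.3096     1,431.5479       8,589.2876
  6       437.50       263.0313     1,578.1879      11,047.3153
  7     5,437.50     3,003.3105    21,023.1736     168,185.3887
  Σ                  4,974.7081    27,437.6183     201,145.0593
P = 4,974.7081; D_Mac = 5.51542 yrs; D_mod = 5.06699 yrs; C = 34.12596.
Duration effect: -5.06699 × (+0.0105) = -0.053203
Convexity effect: 0.5 × 34.12596 × (0.0105)² = +0.0018812
ΔP/P ≈ -0.053203 + 0.0018812 = -0.051322 = -5.1322%.

-5.13%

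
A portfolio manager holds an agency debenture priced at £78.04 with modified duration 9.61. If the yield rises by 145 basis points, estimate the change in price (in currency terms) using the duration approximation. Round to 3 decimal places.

-£10.874

Duration approximation: ΔP/P ≈ -D_mod · Δy = -9.61 × (+0.0145) = -0.139345.
ΔP ≈ 78.04 × (-0.139345) = -10.8744838.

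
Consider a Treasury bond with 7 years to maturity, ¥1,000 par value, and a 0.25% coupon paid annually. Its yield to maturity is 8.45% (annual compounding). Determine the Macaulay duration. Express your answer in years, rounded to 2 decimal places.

6.93 years

Periodic yield y = 0.0845. Discount each cash flow and weight by its year:
  t   CF        PV=CF/(1+0.0845)^t    t·PV
  1         2.50         2.3052         2.3052
  2         2.50         2.1256         4.2512
  3         2.50         1.9600         5.8799
  4         2.50         1.8073         7.2291
  5         2.50         1.6664         8.3322
  6         2.50         1.5366         9.2196
  7     1,002.50       568.1689     3,977.1826
  Σ                    579.5700     4,014.3999
Price P = Σ PV = 579.5700.
Macaulay duration = Σ(t·PV) / P = 4,014.3999 / 579.5700 = 6.92651 years.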